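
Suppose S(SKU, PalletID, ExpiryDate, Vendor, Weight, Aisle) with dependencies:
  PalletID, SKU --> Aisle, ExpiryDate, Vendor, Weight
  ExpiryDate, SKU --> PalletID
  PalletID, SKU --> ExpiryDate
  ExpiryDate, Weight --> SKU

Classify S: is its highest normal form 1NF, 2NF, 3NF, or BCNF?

BCNF

Candidate keys: {ExpiryDate, SKU}, {ExpiryDate, Weight}, {PalletID, SKU}. Prime attributes: {ExpiryDate, PalletID, SKU, Weight}.
Each dependency's left side is a superkey — BCNF holds.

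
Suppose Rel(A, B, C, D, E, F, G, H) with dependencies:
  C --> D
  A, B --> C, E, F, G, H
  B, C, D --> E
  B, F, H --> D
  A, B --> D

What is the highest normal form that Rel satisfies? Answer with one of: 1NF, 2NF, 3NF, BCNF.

Candidate key: {A, B}. Prime attributes: {A, B}.
C --> D breaks BCNF: {C}⁺ = {C, D}, so {C} is not a superkey.
Because {D} is non-prime and the left side of C --> D is not a superkey, the relation is not in 3NF.
No proper subset of a key has a non-prime attribute in its closure, so there is no partial dependency; 2NF holds.

2NF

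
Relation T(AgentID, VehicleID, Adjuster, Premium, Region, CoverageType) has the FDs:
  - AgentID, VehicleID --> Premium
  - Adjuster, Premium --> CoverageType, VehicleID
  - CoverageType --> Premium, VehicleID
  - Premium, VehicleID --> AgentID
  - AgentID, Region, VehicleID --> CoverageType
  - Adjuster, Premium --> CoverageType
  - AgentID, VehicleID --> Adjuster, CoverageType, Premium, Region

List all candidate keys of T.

{CoverageType}⁺ = {Adjuster, AgentID, CoverageType, Premium, Region, VehicleID} — all of the relation — so {CoverageType} is a candidate key.
{Adjuster, Premium}⁺ = {Adjuster, AgentID, CoverageType, Premium, Region, VehicleID} — all of the relation — so {Adjuster, Premium} is a candidate key.
{AgentID, VehicleID}⁺ = {Adjuster, AgentID, CoverageType, Premium, Region, VehicleID} — all of the relation — so {AgentID, VehicleID} is a candidate key.
{Premium, VehicleID}⁺ = {Adjuster, AgentID, CoverageType, Premium, Region, VehicleID} — all of the relation — so {Premium, VehicleID} is a candidate key.
No proper subset of any of these is a key, and no other minimal superkey exists.

{Adjuster, Premium}, {AgentID, VehicleID}, {CoverageType}, {Premium, VehicleID}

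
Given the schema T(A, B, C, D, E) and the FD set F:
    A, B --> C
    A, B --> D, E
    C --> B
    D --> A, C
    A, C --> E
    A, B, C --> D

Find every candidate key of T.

{D}⁺ = {A, B, C, D, E}, which is every attribute, so {D} is a candidate key.
{A, B}⁺ = {A, B, C, D, E}, which is every attribute, so {A, B} is a candidate key.
{A, C}⁺ = {A, B, C, D, E}, which is every attribute, so {A, C} is a candidate key.
No proper subset of any of these is a key, and no other minimal superkey exists.

{A, B}, {A, C}, {D}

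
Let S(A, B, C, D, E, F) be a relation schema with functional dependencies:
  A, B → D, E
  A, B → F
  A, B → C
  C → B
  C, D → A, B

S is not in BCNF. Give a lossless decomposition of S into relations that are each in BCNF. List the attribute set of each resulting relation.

{A, C, D, E, F}; {B, C}

Candidate keys of the original relation: {A, B}, {A, C}, {C, D}.
In {A, B, C, D, E, F}, {C} is not a superkey ({C}⁺ restricted to this set is {B, C}), so split on C → B into {B, C} and {A, C, D, E, F}.
{B, C} has no BCNF violation.
{A, C, D, E, F} has no BCNF violation.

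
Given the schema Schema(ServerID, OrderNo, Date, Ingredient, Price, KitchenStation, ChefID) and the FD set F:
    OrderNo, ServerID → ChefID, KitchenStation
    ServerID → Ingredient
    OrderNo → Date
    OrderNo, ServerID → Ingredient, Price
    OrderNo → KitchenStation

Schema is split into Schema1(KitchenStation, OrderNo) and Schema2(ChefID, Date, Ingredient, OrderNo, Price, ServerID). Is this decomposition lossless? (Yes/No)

The shared attributes are {OrderNo} and {OrderNo}⁺ = {Date, KitchenStation, OrderNo}.
Since Schema1 ⊆ {Date, KitchenStation, OrderNo}, the intersection is a superkey of Schema1; the decomposition is lossless.

Yes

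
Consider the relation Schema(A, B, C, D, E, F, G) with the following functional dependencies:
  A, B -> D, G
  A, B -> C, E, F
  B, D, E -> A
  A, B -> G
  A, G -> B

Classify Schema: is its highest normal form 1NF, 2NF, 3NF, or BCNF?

BCNF

Candidate keys: {A, B}, {A, G}, {B, D, E}. Prime attributes: {A, B, D, E, G}.
Each dependency's left side is a superkey — BCNF holds.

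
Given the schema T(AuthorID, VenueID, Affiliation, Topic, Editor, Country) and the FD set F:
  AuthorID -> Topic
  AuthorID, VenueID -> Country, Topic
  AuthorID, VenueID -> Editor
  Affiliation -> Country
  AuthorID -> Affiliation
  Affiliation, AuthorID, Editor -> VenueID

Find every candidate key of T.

No FD produces {AuthorID}, so it must be in every candidate key.
{AuthorID, Editor}⁺ = {Affiliation, AuthorID, Country, Editor, Topic, VenueID} — all of the relation — so {AuthorID, Editor} is a candidate key.
{AuthorID, VenueID}⁺ = {Affiliation, AuthorID, Country, Editor, Topic, VenueID} — all of the relation — so {AuthorID, VenueID} is a candidate key.
Any other superkey properly contains one of these, so there are no further candidate keys.

{AuthorID, Editor}, {AuthorID, VenueID}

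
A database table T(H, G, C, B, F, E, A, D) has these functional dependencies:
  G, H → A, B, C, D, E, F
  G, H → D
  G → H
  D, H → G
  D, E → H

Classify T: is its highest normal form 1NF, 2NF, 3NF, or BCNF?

BCNF

Candidate keys: {D, E}, {D, H}, {G}. Prime attributes: {D, E, G, H}.
Each dependency's left side is a superkey — BCNF holds.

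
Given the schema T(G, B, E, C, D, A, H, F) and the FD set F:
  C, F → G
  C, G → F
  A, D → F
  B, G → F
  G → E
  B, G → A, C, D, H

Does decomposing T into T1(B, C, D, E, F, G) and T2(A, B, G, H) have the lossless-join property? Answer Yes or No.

Yes

Common attributes: {B, G}; their closure is {A, B, C, D, E, F, G, H}.
Since T1 ⊆ {A, B, C, D, E, F, G, H}, the intersection is a superkey of T1; the decomposition is lossless.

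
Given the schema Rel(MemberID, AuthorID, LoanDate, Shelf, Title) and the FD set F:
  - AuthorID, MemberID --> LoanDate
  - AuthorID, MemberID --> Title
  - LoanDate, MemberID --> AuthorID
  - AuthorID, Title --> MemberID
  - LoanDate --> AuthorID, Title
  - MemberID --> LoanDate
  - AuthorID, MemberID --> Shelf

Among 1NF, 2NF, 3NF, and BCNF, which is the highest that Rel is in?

BCNF

Candidate keys: {AuthorID, Title}, {LoanDate}, {MemberID}. Prime attributes: {AuthorID, LoanDate, MemberID, Title}.
Every FD has a superkey on the left, so the relation is in BCNF.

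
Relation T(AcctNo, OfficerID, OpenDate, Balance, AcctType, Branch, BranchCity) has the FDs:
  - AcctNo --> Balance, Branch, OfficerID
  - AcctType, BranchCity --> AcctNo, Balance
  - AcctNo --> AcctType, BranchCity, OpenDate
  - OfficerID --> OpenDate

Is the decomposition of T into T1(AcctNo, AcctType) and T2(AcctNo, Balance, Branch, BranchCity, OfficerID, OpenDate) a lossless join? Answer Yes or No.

The shared attributes are {AcctNo} and {AcctNo}⁺ = {AcctNo, AcctType, Balance, Branch, BranchCity, OfficerID, OpenDate}.
Since T1 ⊆ {AcctNo, AcctType, Balance, Branch, BranchCity, OfficerID, OpenDate}, the intersection is a superkey of T1; the decomposition is lossless.

Yes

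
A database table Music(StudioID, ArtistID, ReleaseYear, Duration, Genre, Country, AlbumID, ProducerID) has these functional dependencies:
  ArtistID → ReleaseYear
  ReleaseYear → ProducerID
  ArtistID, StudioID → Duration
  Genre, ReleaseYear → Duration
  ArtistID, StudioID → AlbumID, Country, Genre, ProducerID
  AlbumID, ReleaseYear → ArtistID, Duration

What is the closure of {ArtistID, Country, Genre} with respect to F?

{ArtistID, Country, Duration, Genre, ProducerID, ReleaseYear}

Start with {ArtistID, Country, Genre}.
ArtistID → ReleaseYear applies; add {ReleaseYear} → now {ArtistID, Country, Genre, ReleaseYear}.
ReleaseYear → ProducerID applies; add {ProducerID} → now {ArtistID, Country, Genre, ProducerID, ReleaseYear}.
Genre, ReleaseYear → Duration applies; add {Duration} → now {ArtistID, Country, Duration, Genre, ProducerID, ReleaseYear}.
No further FD applies.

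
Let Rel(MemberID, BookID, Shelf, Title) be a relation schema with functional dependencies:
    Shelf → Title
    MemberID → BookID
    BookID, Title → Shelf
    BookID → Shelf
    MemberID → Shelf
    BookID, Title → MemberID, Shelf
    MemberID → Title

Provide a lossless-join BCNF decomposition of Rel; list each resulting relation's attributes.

{BookID, MemberID, Shelf}; {Shelf, Title}

Candidate keys of the original relation: {BookID}, {MemberID}.
{BookID, MemberID, Shelf, Title}: {Shelf} determines {Shelf, Title} here but is not a superkey — split on Shelf → Title, giving {Shelf, Title} and {BookID, MemberID, Shelf}.
{Shelf, Title} has no BCNF violation.
{BookID, MemberID, Shelf} has no BCNF violation.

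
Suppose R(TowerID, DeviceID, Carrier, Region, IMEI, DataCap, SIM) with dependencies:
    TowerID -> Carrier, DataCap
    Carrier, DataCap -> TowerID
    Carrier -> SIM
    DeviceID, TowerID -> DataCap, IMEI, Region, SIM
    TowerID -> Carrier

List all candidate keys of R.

{Carrier, DataCap, DeviceID}, {DeviceID, TowerID}

{DeviceID} never appears on the right of any FD, so every key must include it.
Closure of {DeviceID, TowerID} is {Carrier, DataCap, DeviceID, IMEI, Region, SIM, TowerID}, the whole schema; {DeviceID, TowerID} is a candidate key.
Closure of {Carrier, DataCap, DeviceID} is {Carrier, DataCap, DeviceID, IMEI, Region, SIM, TowerID}, the whole schema; {Carrier, DataCap, DeviceID} is a candidate key.
Any other superkey properly contains one of these, so there are no further candidate keys.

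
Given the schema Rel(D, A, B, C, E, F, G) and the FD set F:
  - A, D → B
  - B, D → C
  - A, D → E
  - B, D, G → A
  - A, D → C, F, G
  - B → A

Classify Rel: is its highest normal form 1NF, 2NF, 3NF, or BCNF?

Candidate keys: {A, D}, {B, D}. Prime attributes: {A, B, D}.
B → A: {B}⁺ = {A, B}, which is not all of the attributes, so the left side is not a superkey — BCNF is violated.
But every attribute on its right side ({A}) is prime, and the same holds for every other non-superkey FD, so 3NF still holds.

3NF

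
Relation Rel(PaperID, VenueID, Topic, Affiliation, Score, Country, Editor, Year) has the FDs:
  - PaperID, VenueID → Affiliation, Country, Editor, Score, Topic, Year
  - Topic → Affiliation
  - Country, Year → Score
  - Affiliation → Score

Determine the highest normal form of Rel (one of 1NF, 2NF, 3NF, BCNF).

2NF

Candidate key: {PaperID, VenueID}. Prime attributes: {PaperID, VenueID}.
Topic → Affiliation breaks BCNF: {Topic}⁺ = {Affiliation, Score, Topic}, so {Topic} is not a superkey.
Topic → Affiliation has non-prime {Affiliation} on the right and a non-superkey on the left, so 3NF fails.
No proper subset of a key has a non-prime attribute in its closure, so there is no partial dependency; 2NF holds.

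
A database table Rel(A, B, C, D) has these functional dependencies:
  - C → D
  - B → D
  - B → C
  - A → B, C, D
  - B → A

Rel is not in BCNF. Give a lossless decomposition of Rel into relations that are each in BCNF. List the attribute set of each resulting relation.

Candidate keys of the original relation: {A}, {B}.
{A, B, C, D}: {C} determines {C, D} here but is not a superkey — split on C → D, giving {C, D} and {A, B, C}.
{C, D} has no BCNF violation.
{A, B, C} has no BCNF violation.

{A, B, C}; {C, D}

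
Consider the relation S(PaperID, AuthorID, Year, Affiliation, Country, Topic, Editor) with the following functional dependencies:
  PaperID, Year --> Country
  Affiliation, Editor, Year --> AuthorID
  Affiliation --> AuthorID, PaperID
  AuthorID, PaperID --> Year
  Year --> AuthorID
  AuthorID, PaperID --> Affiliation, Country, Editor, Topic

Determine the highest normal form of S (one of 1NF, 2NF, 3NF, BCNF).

Candidate keys: {Affiliation}, {AuthorID, PaperID}, {PaperID, Year}. Prime attributes: {Affiliation, AuthorID, PaperID, Year}.
Year --> AuthorID: {Year}⁺ = {AuthorID, Year}, which is not all of the attributes, so the left side is not a superkey — BCNF is violated.
Since {AuthorID} ⊆ prime attributes and every other non-superkey FD also has a prime right side, the schema is in 3NF.

3NF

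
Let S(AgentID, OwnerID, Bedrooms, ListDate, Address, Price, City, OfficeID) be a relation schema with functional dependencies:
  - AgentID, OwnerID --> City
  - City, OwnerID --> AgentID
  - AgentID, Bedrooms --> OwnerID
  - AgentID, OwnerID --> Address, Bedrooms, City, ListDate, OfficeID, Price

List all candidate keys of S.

{AgentID, Bedrooms}, {AgentID, OwnerID}, {City, OwnerID}

Closure of {AgentID, Bedrooms} is {Address, AgentID, Bedrooms, City, ListDate, OfficeID, OwnerID, Price}, the whole schema; {AgentID, Bedrooms} is a candidate key.
Closure of {AgentID, OwnerID} is {Address, AgentID, Bedrooms, City, ListDate, OfficeID, OwnerID, Price}, the whole schema; {AgentID, OwnerID} is a candidate key.
Closure of {City, OwnerID} is {Address, AgentID, Bedrooms, City, ListDate, OfficeID, OwnerID, Price}, the whole schema; {City, OwnerID} is a candidate key.
Any other superkey properly contains one of these, so there are no further candidate keys.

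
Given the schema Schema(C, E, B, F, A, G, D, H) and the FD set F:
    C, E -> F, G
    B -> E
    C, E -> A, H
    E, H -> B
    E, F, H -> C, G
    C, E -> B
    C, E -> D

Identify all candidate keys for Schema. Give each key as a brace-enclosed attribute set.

{B, C} is a candidate key since {B, C}⁺ = {A, B, C, D, E, F, G, H} covers every attribute.
{C, E} is a candidate key since {C, E}⁺ = {A, B, C, D, E, F, G, H} covers every attribute.
{B, F, H} is a candidate key since {B, F, H}⁺ = {A, B, C, D, E, F, G, H} covers every attribute.
{E, F, H} is a candidate key since {E, F, H}⁺ = {A, B, C, D, E, F, G, H} covers every attribute.
No proper subset of any of these is a key, and no other minimal superkey exists.

{B, C}, {B, F, H}, {C, E}, {E, F, H}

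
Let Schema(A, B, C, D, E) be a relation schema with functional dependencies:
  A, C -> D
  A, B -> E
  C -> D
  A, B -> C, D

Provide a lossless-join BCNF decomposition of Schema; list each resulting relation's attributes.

{A, B, C, E}; {C, D}

Candidate key of the original relation: {A, B}.
In {A, B, C, D, E}, {A, C} is not a superkey ({A, C}⁺ restricted to this set is {A, C, D}), so split on A, C -> D into {A, C, D} and {A, B, C, E}.
In {A, C, D}, {C} is not a superkey ({C}⁺ restricted to this set is {C, D}), so split on C -> D into {C, D} and {A, C}.
{C, D} has no BCNF violation.
{A, C} has no BCNF violation.
{A, B, C, E} has no BCNF violation.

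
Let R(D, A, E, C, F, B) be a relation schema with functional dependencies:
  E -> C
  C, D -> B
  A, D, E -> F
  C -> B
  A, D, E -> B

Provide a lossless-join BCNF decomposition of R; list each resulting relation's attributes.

{A, D, E, F}; {B, C}; {C, E}

Candidate key of the original relation: {A, D, E}.
{A, B, C, D, E, F}: {E} determines {B, C, E} here but is not a superkey — split on E -> B, C, giving {B, C, E} and {A, D, E, F}.
{B, C, E}: {C} determines {B, C} here but is not a superkey — split on C -> B, giving {B, C} and {C, E}.
{B, C} is in BCNF.
{C, E} is in BCNF.
{A, D, E, F} is in BCNF.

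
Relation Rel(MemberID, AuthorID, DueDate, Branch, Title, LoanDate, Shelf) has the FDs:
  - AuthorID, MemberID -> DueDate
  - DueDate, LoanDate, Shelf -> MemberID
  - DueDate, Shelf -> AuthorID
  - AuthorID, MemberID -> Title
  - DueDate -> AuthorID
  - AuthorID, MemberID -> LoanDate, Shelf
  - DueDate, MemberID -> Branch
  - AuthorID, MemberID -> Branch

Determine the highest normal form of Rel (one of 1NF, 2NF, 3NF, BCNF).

3NF

Candidate keys: {AuthorID, MemberID}, {DueDate, LoanDate, Shelf}, {DueDate, MemberID}. Prime attributes: {AuthorID, DueDate, LoanDate, MemberID, Shelf}.
DueDate, Shelf -> AuthorID: {DueDate, Shelf}⁺ = {AuthorID, DueDate, Shelf}, which is not all of the attributes, so the left side is not a superkey — BCNF is violated.
Its right-hand attributes {AuthorID} are all prime, as are those of every other non-superkey FD — the relation is in 3NF.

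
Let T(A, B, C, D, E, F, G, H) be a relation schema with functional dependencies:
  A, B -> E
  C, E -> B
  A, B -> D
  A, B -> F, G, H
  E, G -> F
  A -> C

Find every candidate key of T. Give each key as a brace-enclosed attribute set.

{A} never appears on the right of any FD, so every key must include it.
Closure of {A, B} is {A, B, C, D, E, F, G, H}, the whole schema; {A, B} is a candidate key.
Closure of {A, E} is {A, B, C, D, E, F, G, H}, the whole schema; {A, E} is a candidate key.
These are minimal and exhaustive — every other superkey contains one of them.

{A, B}, {A, E}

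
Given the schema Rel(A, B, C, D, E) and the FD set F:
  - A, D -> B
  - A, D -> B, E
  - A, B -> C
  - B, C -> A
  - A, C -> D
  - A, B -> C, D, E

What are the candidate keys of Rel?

{A, B} is a candidate key since {A, B}⁺ = {A, B, C, D, E} covers every attribute.
{A, C} is a candidate key since {A, C}⁺ = {A, B, C, D, E} covers every attribute.
{A, D} is a candidate key since {A, D}⁺ = {A, B, C, D, E} covers every attribute.
{B, C} is a candidate key since {B, C}⁺ = {A, B, C, D, E} covers every attribute.
No proper subset of any of these is a key, and no other minimal superkey exists.

{A, B}, {A, C}, {A, D}, {B, C}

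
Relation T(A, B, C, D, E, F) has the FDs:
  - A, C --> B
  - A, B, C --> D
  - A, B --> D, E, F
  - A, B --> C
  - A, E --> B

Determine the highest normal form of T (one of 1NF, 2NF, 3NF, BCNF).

Candidate keys: {A, B}, {A, C}, {A, E}. Prime attributes: {A, B, C, E}.
Every FD has a superkey on the left, so the relation is in BCNF.

BCNF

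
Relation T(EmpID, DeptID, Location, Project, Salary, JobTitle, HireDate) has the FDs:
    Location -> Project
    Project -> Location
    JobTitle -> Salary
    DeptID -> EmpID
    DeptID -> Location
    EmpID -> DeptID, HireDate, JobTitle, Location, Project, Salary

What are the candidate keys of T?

{DeptID}, {EmpID}

Closure of {DeptID} is {DeptID, EmpID, HireDate, JobTitle, Location, Project, Salary}, the whole schema; {DeptID} is a candidate key.
Closure of {EmpID} is {DeptID, EmpID, HireDate, JobTitle, Location, Project, Salary}, the whole schema; {EmpID} is a candidate key.
Any other superkey properly contains one of these, so there are no further candidate keys.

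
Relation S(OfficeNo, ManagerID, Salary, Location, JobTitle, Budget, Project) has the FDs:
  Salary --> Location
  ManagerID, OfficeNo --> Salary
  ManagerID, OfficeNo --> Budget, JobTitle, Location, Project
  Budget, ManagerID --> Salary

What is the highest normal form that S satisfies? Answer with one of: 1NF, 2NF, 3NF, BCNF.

Candidate key: {ManagerID, OfficeNo}. Prime attributes: {ManagerID, OfficeNo}.
For Salary --> Location we have {Salary}⁺ = {Location, Salary}; {Salary} is not a superkey, so BCNF fails.
Salary --> Location has non-prime {Location} on the right and a non-superkey on the left, so 3NF fails.
No proper subset of a key has a non-prime attribute in its closure, so there is no partial dependency; 2NF holds.

2NF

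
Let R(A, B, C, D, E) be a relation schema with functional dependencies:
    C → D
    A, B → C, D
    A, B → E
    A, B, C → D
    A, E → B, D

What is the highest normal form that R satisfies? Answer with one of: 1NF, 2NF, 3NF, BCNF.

2NF

Candidate keys: {A, B}, {A, E}. Prime attributes: {A, B, E}.
C → D: {C}⁺ = {C, D}, which is not all of the attributes, so the left side is not a superkey — BCNF is violated.
C → D determines the non-prime attribute {D} from a non-superkey — 3NF is violated.
No non-prime attribute depends on a proper subset of any candidate key, so 2NF holds.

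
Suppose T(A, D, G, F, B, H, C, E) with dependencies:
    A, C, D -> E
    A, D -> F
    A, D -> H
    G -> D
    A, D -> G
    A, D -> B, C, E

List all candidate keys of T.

No FD produces {A}, so it must be in every candidate key.
Closure of {A, D} is {A, B, C, D, E, F, G, H}, the whole schema; {A, D} is a candidate key.
Closure of {A, G} is {A, B, C, D, E, F, G, H}, the whole schema; {A, G} is a candidate key.
These are minimal and exhaustive — every other superkey contains one of them.

{A, D}, {A, G}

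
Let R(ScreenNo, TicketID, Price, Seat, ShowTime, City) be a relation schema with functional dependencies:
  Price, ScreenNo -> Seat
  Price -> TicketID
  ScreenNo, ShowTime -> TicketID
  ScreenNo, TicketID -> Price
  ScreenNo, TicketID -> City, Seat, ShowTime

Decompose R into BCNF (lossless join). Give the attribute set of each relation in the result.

{City, Price, ScreenNo, Seat, ShowTime}; {Price, TicketID}

Candidate keys of the original relation: {Price, ScreenNo}, {ScreenNo, ShowTime}, {ScreenNo, TicketID}.
{City, Price, ScreenNo, Seat, ShowTime, TicketID}: {Price} determines {Price, TicketID} here but is not a superkey — split on Price -> TicketID, giving {Price, TicketID} and {City, Price, ScreenNo, Seat, ShowTime}.
{Price, TicketID} is in BCNF.
{City, Price, ScreenNo, Seat, ShowTime} is in BCNF.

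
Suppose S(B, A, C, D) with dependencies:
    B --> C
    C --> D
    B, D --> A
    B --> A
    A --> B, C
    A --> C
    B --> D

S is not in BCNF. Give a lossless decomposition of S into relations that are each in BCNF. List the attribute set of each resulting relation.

Candidate keys of the original relation: {A}, {B}.
Within {A, B, C, D}: {C}⁺ ∩ {A, B, C, D} = {C, D}, not the whole set, so C --> D violates BCNF; decompose into {C, D} and {A, B, C}.
{C, D}: every determinant is a superkey — BCNF.
{A, B, C}: every determinant is a superkey — BCNF.

{A, B, C}; {C, D}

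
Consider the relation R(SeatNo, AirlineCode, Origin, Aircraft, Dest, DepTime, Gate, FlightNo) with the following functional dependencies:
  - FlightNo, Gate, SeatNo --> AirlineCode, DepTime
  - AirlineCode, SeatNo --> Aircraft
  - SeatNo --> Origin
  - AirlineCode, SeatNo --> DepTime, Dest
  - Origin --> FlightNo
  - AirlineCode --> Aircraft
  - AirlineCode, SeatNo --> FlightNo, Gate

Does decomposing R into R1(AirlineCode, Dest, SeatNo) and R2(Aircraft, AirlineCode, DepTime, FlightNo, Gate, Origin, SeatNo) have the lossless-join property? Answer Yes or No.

The shared attributes are {AirlineCode, SeatNo} and {AirlineCode, SeatNo}⁺ = {Aircraft, AirlineCode, DepTime, Dest, FlightNo, Gate, Origin, SeatNo}.
This includes all of R1, so the common attributes are a superkey of R1 — the join is lossless.

Yes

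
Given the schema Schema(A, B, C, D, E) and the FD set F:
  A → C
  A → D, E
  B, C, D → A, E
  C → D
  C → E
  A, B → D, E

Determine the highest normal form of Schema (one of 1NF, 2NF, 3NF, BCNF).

1NF

Candidate keys: {A, B}, {B, C}. Prime attributes: {A, B, C}.
A → C: {A}⁺ = {A, C, D, E}, which is not all of the attributes, so the left side is not a superkey — BCNF is violated.
A → D, E has non-prime {D, E} on the right and a non-superkey on the left, so 3NF fails.
Since {A} ⊂ {A, B} and {A}⁺ ⊇ {D, E} with {D, E} non-prime, there is a partial dependency; 2NF fails.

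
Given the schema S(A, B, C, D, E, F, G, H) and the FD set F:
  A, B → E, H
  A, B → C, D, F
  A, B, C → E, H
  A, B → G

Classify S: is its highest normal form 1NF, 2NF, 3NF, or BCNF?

BCNF

Candidate key: {A, B}. Prime attributes: {A, B}.
The left-hand side of every FD is a superkey, so BCNF is satisfied.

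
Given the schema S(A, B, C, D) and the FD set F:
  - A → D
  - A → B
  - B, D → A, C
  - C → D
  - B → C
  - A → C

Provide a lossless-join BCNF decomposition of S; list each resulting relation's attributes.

Candidate keys of the original relation: {A}, {B}.
{A, B, C, D}: {C} determines {C, D} here but is not a superkey — split on C → D, giving {C, D} and {A, B, C}.
{C, D} has no BCNF violation.
{A, B, C} has no BCNF violation.

{A, B, C}; {C, D}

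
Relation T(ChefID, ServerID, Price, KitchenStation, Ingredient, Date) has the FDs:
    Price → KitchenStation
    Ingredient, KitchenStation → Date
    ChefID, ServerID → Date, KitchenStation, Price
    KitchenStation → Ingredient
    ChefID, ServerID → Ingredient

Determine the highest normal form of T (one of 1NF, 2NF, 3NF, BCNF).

Candidate key: {ChefID, ServerID}. Prime attributes: {ChefID, ServerID}.
For Price → KitchenStation we have {Price}⁺ = {Date, Ingredient, KitchenStation, Price}; {Price} is not a superkey, so BCNF fails.
Price → KitchenStation has non-prime {KitchenStation} on the right and a non-superkey on the left, so 3NF fails.
No proper subset of a key has a non-prime attribute in its closure, so there is no partial dependency; 2NF holds.

2NF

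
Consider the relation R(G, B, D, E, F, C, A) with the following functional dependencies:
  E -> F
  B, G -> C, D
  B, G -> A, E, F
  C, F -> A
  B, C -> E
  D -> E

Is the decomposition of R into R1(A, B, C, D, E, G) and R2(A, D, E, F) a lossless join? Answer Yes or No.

Yes

Common attributes: {A, D, E}; their closure is {A, D, E, F}.
R2 is contained in that closure, so R1 ∩ R2 -> R2 holds and the join is lossless.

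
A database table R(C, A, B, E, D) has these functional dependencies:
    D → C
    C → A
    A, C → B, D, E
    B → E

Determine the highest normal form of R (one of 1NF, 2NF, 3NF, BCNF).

Candidate keys: {C}, {D}. Prime attributes: {C, D}.
B → E breaks BCNF: {B}⁺ = {B, E}, so {B} is not a superkey.
B → E determines the non-prime attribute {E} from a non-superkey — 3NF is violated.
All keys have size 1, which rules out partial dependencies — 2NF is satisfied.

2NF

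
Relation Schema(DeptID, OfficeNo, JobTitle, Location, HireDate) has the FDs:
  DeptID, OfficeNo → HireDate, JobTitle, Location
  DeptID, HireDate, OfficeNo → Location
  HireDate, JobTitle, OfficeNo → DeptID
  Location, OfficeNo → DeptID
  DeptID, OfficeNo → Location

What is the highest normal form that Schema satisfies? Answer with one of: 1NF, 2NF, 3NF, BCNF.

Candidate keys: {DeptID, OfficeNo}, {HireDate, JobTitle, OfficeNo}, {Location, OfficeNo}. Prime attributes: {DeptID, HireDate, JobTitle, Location, OfficeNo}.
The left-hand side of every FD is a superkey, so BCNF is satisfied.

BCNF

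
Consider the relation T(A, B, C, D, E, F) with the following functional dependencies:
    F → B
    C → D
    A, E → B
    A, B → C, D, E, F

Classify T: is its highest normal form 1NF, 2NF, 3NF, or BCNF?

Candidate keys: {A, B}, {A, E}, {A, F}. Prime attributes: {A, B, E, F}.
For F → B we have {F}⁺ = {B, F}; {F} is not a superkey, so BCNF fails.
C → D determines the non-prime attribute {D} from a non-superkey — 3NF is violated.
No non-prime attribute depends on a proper subset of any candidate key, so 2NF holds.

2NF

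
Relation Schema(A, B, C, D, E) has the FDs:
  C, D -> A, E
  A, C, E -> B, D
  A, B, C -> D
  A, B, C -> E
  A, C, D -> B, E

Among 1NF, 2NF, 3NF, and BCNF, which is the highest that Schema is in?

BCNF

Candidate keys: {A, B, C}, {A, C, E}, {C, D}. Prime attributes: {A, B, C, D, E}.
The left-hand side of every FD is a superkey, so BCNF is satisfied.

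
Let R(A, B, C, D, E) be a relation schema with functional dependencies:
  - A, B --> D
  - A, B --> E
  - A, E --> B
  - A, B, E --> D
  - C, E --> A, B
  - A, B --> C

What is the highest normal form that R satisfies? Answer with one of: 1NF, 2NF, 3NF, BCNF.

BCNF

Candidate keys: {A, B}, {A, E}, {C, E}. Prime attributes: {A, B, C, E}.
The left-hand side of every FD is a superkey, so BCNF is satisfied.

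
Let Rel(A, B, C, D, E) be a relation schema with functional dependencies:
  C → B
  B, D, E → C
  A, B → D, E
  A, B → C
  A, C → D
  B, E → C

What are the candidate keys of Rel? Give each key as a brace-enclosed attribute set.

{A, B}, {A, C}

{A} never appears on the right of any FD, so every key must include it.
{A, B} is a candidate key since {A, B}⁺ = {A, B, C, D, E} covers every attribute.
{A, C} is a candidate key since {A, C}⁺ = {A, B, C, D, E} covers every attribute.
Any other superkey properly contains one of these, so there are no further candidate keys.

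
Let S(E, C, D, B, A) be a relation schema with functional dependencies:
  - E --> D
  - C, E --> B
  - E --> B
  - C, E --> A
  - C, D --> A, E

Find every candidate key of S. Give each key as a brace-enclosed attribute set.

{C, D}, {C, E}

{C} never appears on the right of any FD, so every key must include it.
{C, D}⁺ = {A, B, C, D, E} — all of the relation — so {C, D} is a candidate key.
{C, E}⁺ = {A, B, C, D, E} — all of the relation — so {C, E} is a candidate key.
These are minimal and exhaustive — every other superkey contains one of them.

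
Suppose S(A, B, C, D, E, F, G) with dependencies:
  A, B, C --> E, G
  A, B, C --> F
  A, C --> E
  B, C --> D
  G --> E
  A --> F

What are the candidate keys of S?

{A, B, C}

Attributes never on any right-hand side: {A, B, C} — every candidate key must contain all of them.
Closure of {A, B, C} is {A, B, C, D, E, F, G}, the whole schema; {A, B, C} is a candidate key.
No other minimal set has full closure, so this is the only candidate key.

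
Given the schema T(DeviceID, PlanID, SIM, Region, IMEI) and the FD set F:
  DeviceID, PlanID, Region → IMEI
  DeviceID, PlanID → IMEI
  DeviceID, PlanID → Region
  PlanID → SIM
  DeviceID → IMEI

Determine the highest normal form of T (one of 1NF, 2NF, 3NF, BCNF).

Candidate key: {DeviceID, PlanID}. Prime attributes: {DeviceID, PlanID}.
PlanID → SIM: {PlanID}⁺ = {PlanID, SIM}, which is not all of the attributes, so the left side is not a superkey — BCNF is violated.
PlanID → SIM determines the non-prime attribute {SIM} from a non-superkey — 3NF is violated.
Since {DeviceID} ⊂ {DeviceID, PlanID} and {DeviceID}⁺ ⊇ {IMEI} with {IMEI} non-prime, there is a partial dependency; 2NF fails.

1NF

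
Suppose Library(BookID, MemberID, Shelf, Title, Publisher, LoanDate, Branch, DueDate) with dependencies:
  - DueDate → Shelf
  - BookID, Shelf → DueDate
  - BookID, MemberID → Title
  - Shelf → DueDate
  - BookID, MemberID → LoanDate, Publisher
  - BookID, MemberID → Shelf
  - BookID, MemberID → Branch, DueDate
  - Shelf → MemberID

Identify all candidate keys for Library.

{BookID, DueDate}, {BookID, MemberID}, {BookID, Shelf}

{BookID} never appears on the right of any FD, so every key must include it.
Closure of {BookID, DueDate} is {BookID, Branch, DueDate, LoanDate, MemberID, Publisher, Shelf, Title}, the whole schema; {BookID, DueDate} is a candidate key.
Closure of {BookID, MemberID} is {BookID, Branch, DueDate, LoanDate, MemberID, Publisher, Shelf, Title}, the whole schema; {BookID, MemberID} is a candidate key.
Closure of {BookID, Shelf} is {BookID, Branch, DueDate, LoanDate, MemberID, Publisher, Shelf, Title}, the whole schema; {BookID, Shelf} is a candidate key.
Any other superkey properly contains one of these, so there are no further candidate keys.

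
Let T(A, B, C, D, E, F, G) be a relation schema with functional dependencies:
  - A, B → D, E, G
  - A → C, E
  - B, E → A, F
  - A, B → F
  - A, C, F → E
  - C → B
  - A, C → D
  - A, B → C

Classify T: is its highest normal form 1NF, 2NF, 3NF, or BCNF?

Candidate keys: {A}, {B, E}, {C, E}. Prime attributes: {A, B, C, E}.
C → B: {C}⁺ = {B, C}, which is not all of the attributes, so the left side is not a superkey — BCNF is violated.
But every attribute on its right side ({B}) is prime, and the same holds for every other non-superkey FD, so 3NF still holds.

3NF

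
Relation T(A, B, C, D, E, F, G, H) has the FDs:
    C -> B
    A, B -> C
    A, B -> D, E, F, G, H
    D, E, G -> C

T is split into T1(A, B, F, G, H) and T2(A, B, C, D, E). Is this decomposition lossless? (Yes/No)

Yes

Common attributes: {A, B}; their closure is {A, B, C, D, E, F, G, H}.
This includes all of T1, so the common attributes are a superkey of T1 — the join is lossless.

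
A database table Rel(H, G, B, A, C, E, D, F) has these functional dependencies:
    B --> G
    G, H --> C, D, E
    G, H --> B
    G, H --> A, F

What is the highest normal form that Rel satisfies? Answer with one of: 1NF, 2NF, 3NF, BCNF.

Candidate keys: {B, H}, {G, H}. Prime attributes: {B, G, H}.
B --> G: {B}⁺ = {B, G}, which is not all of the attributes, so the left side is not a superkey — BCNF is violated.
But every attribute on its right side ({G}) is prime, and the same holds for every other non-superkey FD, so 3NF still holds.

3NF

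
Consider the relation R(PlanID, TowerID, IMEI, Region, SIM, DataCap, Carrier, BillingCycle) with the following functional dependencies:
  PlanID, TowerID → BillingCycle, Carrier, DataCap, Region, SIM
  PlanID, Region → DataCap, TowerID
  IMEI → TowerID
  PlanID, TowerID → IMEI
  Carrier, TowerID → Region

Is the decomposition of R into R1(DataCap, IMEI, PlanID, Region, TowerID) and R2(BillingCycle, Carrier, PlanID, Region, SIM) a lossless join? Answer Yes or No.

Common attributes: {PlanID, Region}; their closure is {BillingCycle, Carrier, DataCap, IMEI, PlanID, Region, SIM, TowerID}.
This includes all of R1, so the common attributes are a superkey of R1 — the join is lossless.

Yes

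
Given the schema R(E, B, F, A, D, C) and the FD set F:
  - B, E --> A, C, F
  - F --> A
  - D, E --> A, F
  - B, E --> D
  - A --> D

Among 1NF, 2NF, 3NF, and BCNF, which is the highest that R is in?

2NF

Candidate key: {B, E}. Prime attributes: {B, E}.
For F --> A we have {F}⁺ = {A, D, F}; {F} is not a superkey, so BCNF fails.
Because {A} is non-prime and the left side of F --> A is not a superkey, the relation is not in 3NF.
Checking every proper subset of each key, none determines a non-prime attribute — 2NF is satisfied.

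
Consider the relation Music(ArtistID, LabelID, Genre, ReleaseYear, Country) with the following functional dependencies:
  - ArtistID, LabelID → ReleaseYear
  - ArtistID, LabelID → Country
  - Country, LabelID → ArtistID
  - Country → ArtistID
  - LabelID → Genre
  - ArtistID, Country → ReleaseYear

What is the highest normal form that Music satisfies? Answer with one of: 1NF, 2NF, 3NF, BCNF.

1NF

Candidate keys: {ArtistID, LabelID}, {Country, LabelID}. Prime attributes: {ArtistID, Country, LabelID}.
Country → ArtistID breaks BCNF: {Country}⁺ = {ArtistID, Country, ReleaseYear}, so {Country} is not a superkey.
LabelID → Genre has non-prime {Genre} on the right and a non-superkey on the left, so 3NF fails.
{LabelID} is a proper subset of the key {ArtistID, LabelID}, and {LabelID}⁺ contains the non-prime attribute {Genre} — a partial dependency, so 2NF is violated.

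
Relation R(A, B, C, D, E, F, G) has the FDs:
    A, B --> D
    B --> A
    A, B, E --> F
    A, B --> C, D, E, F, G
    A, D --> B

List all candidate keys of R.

{B} is a candidate key since {B}⁺ = {A, B, C, D, E, F, G} covers every attribute.
{A, D} is a candidate key since {A, D}⁺ = {A, B, C, D, E, F, G} covers every attribute.
Any other superkey properly contains one of these, so there are no further candidate keys.

{A, D}, {B}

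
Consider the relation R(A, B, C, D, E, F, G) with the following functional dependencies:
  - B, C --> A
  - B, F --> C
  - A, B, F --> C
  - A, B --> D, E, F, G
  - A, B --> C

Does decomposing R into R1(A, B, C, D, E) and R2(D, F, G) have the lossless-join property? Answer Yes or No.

R1 ∩ R2 = {D}; its closure under F is {D}.
The closure covers neither R1 nor R2 entirely; the join is not lossless.

No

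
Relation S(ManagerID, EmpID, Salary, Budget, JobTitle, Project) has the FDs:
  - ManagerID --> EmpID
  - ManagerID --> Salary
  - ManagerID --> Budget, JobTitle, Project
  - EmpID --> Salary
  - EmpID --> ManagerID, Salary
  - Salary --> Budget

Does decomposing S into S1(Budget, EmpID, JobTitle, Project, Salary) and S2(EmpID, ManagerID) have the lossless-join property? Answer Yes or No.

Yes

The shared attributes are {EmpID} and {EmpID}⁺ = {Budget, EmpID, JobTitle, ManagerID, Project, Salary}.
Since S1 ⊆ {Budget, EmpID, JobTitle, ManagerID, Project, Salary}, the intersection is a superkey of S1; the decomposition is lossless.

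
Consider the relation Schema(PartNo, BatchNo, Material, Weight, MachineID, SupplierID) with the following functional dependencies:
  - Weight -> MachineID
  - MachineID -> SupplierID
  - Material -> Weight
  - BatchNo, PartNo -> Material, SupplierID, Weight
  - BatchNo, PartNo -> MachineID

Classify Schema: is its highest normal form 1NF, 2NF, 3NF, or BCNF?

Candidate key: {BatchNo, PartNo}. Prime attributes: {BatchNo, PartNo}.
Weight -> MachineID breaks BCNF: {Weight}⁺ = {MachineID, SupplierID, Weight}, so {Weight} is not a superkey.
Weight -> MachineID determines the non-prime attribute {MachineID} from a non-superkey — 3NF is violated.
No non-prime attribute depends on a proper subset of any candidate key, so 2NF holds.

2NF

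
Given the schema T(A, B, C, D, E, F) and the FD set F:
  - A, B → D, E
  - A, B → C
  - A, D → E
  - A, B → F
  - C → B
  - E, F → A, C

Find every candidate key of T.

Closure of {A, B} is {A, B, C, D, E, F}, the whole schema; {A, B} is a candidate key.
Closure of {A, C} is {A, B, C, D, E, F}, the whole schema; {A, C} is a candidate key.
Closure of {E, F} is {A, B, C, D, E, F}, the whole schema; {E, F} is a candidate key.
Closure of {A, D, F} is {A, B, C, D, E, F}, the whole schema; {A, D, F} is a candidate key.
These are minimal and exhaustive — every other superkey contains one of them.

{A, B}, {A, C}, {A, D, F}, {E, F}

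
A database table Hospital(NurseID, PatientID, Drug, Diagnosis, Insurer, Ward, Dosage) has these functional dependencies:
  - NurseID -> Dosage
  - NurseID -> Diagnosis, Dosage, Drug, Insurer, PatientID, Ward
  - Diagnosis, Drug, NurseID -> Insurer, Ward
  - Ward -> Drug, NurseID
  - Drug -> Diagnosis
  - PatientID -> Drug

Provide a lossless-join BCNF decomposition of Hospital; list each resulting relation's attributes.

{Diagnosis, Drug}; {Dosage, Insurer, NurseID, PatientID, Ward}; {Drug, PatientID}

Candidate keys of the original relation: {NurseID}, {Ward}.
{Diagnosis, Dosage, Drug, Insurer, NurseID, PatientID, Ward}: {Drug} determines {Diagnosis, Drug} here but is not a superkey — split on Drug -> Diagnosis, giving {Diagnosis, Drug} and {Dosage, Drug, Insurer, NurseID, PatientID, Ward}.
{Diagnosis, Drug}: every determinant is a superkey — BCNF.
{Dosage, Drug, Insurer, NurseID, PatientID, Ward}: {PatientID} determines {Drug, PatientID} here but is not a superkey — split on PatientID -> Drug, giving {Drug, PatientID} and {Dosage, Insurer, NurseID, PatientID, Ward}.
{Drug, PatientID}: every determinant is a superkey — BCNF.
{Dosage, Insurer, NurseID, PatientID, Ward}: every determinant is a superkey — BCNF.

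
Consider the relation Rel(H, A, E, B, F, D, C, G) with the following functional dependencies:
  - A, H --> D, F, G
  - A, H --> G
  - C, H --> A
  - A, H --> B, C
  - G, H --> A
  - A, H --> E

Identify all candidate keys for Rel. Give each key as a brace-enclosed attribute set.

Attributes never on any right-hand side: {H} — every candidate key must contain it.
{A, H}⁺ = {A, B, C, D, E, F, G, H}, which is every attribute, so {A, H} is a candidate key.
{C, H}⁺ = {A, B, C, D, E, F, G, H}, which is every attribute, so {C, H} is a candidate key.
{G, H}⁺ = {A, B, C, D, E, F, G, H}, which is every attribute, so {G, H} is a candidate key.
These are minimal and exhaustive — every other superkey contains one of them.

{A, H}, {C, H}, {G, H}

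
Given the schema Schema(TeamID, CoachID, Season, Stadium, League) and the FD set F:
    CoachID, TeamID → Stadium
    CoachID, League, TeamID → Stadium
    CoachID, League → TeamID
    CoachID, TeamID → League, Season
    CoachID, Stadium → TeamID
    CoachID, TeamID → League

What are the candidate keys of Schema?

Attributes never on any right-hand side: {CoachID} — every candidate key must contain it.
{CoachID, League}⁺ = {CoachID, League, Season, Stadium, TeamID} — all of the relation — so {CoachID, League} is a candidate key.
{CoachID, Stadium}⁺ = {CoachID, League, Season, Stadium, TeamID} — all of the relation — so {CoachID, Stadium} is a candidate key.
{CoachID, TeamID}⁺ = {CoachID, League, Season, Stadium, TeamID} — all of the relation — so {CoachID, TeamID} is a candidate key.
Any other superkey properly contains one of these, so there are no further candidate keys.

{CoachID, League}, {CoachID, Stadium}, {CoachID, TeamID}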